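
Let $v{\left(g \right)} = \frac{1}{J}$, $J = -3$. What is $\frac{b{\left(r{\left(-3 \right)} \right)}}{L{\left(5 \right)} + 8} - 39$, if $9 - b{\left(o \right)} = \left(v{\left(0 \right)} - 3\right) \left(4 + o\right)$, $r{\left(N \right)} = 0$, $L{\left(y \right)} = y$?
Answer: $- \frac{1454}{39} \approx -37.282$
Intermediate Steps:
$v{\left(g \right)} = - \frac{1}{3}$ ($v{\left(g \right)} = \frac{1}{-3} = - \frac{1}{3}$)
$b{\left(o \right)} = \frac{67}{3} + \frac{10 o}{3}$ ($b{\left(o \right)} = 9 - \left(- \frac{1}{3} - 3\right) \left(4 + o\right) = 9 - - \frac{10 \left(4 + o\right)}{3} = 9 - \left(- \frac{40}{3} - \frac{10 o}{3}\right) = 9 + \left(\frac{40}{3} + \frac{10 o}{3}\right) = \frac{67}{3} + \frac{10 o}{3}$)
$\frac{b{\left(r{\left(-3 \right)} \right)}}{L{\left(5 \right)} + 8} - 39 = \frac{\frac{67}{3} + \frac{10}{3} \cdot 0}{5 + 8} - 39 = \frac{\frac{67}{3} + 0}{13} - 39 = \frac{67}{3} \cdot \frac{1}{13} - 39 = \frac{67}{39} - 39 = - \frac{1454}{39}$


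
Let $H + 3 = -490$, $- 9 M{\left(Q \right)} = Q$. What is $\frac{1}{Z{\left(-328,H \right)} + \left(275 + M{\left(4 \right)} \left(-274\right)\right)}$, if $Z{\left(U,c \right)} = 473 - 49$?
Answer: $\frac{9}{7387} \approx 0.0012184$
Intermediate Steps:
$M{\left(Q \right)} = - \frac{Q}{9}$
$H = -493$ ($H = -3 - 490 = -493$)
$Z{\left(U,c \right)} = 424$
$\frac{1}{Z{\left(-328,H \right)} + \left(275 + M{\left(4 \right)} \left(-274\right)\right)} = \frac{1}{424 + \left(275 + \left(- \frac{1}{9}\right) 4 \left(-274\right)\right)} = \frac{1}{424 + \left(275 - - \frac{1096}{9}\right)} = \frac{1}{424 + \left(275 + \frac{1096}{9}\right)} = \frac{1}{424 + \frac{3571}{9}} = \frac{1}{\frac{7387}{9}} = \frac{9}{7387}$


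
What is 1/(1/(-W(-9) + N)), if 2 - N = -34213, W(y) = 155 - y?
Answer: 34051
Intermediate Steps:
N = 34215 (N = 2 - 1*(-34213) = 2 + 34213 = 34215)
1/(1/(-W(-9) + N)) = 1/(1/(-(155 - 1*(-9)) + 34215)) = 1/(1/(-(155 + 9) + 34215)) = 1/(1/(-1*164 + 34215)) = 1/(1/(-164 + 34215)) = 1/(1/34051) = 34051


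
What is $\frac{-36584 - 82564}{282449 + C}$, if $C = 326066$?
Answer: $- \frac{119148}{608515} \approx -0.1958$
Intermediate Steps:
$\frac{-36584 - 82564}{282449 + C} = \frac{-36584 - 82564}{282449 + 326066} = - \frac{119148}{608515}$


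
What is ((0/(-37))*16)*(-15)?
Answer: 0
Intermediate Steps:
((0/(-37))*16)*(-15) = ((0*(-1/37))*16)*(-15) = (0*16)*(-15) = 0*(-15) = 0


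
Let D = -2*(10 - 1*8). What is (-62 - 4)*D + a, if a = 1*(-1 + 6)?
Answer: 269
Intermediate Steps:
D = -4 (D = -2*(10 - 8) = -2*2 = -4)
a = 5 (a = 1*5 = 5)
(-62 - 4)*D + a = (-62 - 4)*(-4) + 5 = -66*(-4) + 5 = 264 + 5 = 269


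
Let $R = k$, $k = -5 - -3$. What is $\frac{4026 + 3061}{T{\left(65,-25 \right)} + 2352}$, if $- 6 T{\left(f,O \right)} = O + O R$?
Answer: $\frac{42522}{14087} \approx 3.0185$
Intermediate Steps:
$k = -2$ ($k = -5 + 3 = -2$)
$R = -2$
$T{\left(f,O \right)} = \frac{O}{6}$ ($T{\left(f,O \right)} = - \frac{O + O \left(-2\right)}{6} = - \frac{O - 2 O}{6} = - \frac{\left(-1\right) O}{6} = \frac{O}{6}$)
$\frac{4026 + 3061}{T{\left(65,-25 \right)} + 2352} = \frac{4026 + 3061}{\frac{1}{6} \left(-25\right) + 2352} = \frac{7087}{- \frac{25}{6} + 2352} = \frac{7087}{\frac{14087}{6}} = 7087 \cdot \frac{6}{14087} = \frac{42522}{14087}$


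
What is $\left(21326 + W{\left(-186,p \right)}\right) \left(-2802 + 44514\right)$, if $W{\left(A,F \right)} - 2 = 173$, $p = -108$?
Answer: $896849712$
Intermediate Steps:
$W{\left(A,F \right)} = 175$ ($W{\left(A,F \right)} = 2 + 173 = 175$)
$\left(21326 + W{\left(-186,p \right)}\right) \left(-2802 + 44514\right) = \left(21326 + 175\right) \left(-2802 + 44514\right) = 21501 \cdot 41712 = 896849712$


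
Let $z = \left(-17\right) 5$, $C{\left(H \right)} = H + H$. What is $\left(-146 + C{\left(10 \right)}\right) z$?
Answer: $10710$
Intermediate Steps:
$C{\left(H \right)} = 2 H$
$z = -85$
$\left(-146 + C{\left(10 \right)}\right) z = \left(-146 + 2 \cdot 10\right) \left(-85\right) = \left(-146 + 20\right) \left(-85\right) = \left(-126\right) \left(-85\right) = 10710$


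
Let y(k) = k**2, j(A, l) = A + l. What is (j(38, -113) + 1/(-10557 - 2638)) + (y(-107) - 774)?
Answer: 139866999/13195 ≈ 10600.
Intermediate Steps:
(j(38, -113) + 1/(-10557 - 2638)) + (y(-107) - 774) = ((38 - 113) + 1/(-10557 - 2638)) + ((-107)**2 - 774) = (-75 + 1/(-13195)) + (11449 - 774) = (-75 - 1/13195) + 10675 = -989626/13195 + 10675 = 139866999/13195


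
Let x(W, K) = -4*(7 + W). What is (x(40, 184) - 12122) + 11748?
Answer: -562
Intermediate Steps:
x(W, K) = -28 - 4*W
(x(40, 184) - 12122) + 11748 = ((-28 - 4*40) - 12122) + 11748 = ((-28 - 160) - 12122) + 11748 = (-188 - 12122) + 11748 = -12310 + 11748 = -562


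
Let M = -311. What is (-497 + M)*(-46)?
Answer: 37168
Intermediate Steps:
(-497 + M)*(-46) = (-497 - 311)*(-46) = -808*(-46) = 37168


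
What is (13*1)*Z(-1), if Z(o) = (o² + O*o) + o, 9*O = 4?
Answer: -52/9 ≈ -5.7778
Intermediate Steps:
O = 4/9 (O = (⅑)*4 = 4/9 ≈ 0.44444)
Z(o) = o² + 13*o/9 (Z(o) = (o² + 4*o/9) + o = o² + 13*o/9)
(13*1)*Z(-1) = (13*1)*((⅑)*(-1)*(13 + 9*(-1))) = 13*((⅑)*(-1)*(13 - 9)) = 13*((⅑)*(-1)*4) = 13*(-4/9) = -52/9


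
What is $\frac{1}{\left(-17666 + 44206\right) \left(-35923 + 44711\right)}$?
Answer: $\frac{1}{233233520} \approx 4.2875 \cdot 10^{-9}$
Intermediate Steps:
$\frac{1}{\left(-17666 + 44206\right) \left(-35923 + 44711\right)} = \frac{1}{26540 \cdot 8788} = \frac{1}{233233520}$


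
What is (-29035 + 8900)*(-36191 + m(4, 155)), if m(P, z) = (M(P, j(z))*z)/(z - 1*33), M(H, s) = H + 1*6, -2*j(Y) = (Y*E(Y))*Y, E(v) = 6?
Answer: 44435448260/61 ≈ 7.2845e+8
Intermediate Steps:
j(Y) = -3*Y² (j(Y) = -Y*6*Y/2 = -6*Y*Y/2 = -3*Y²)
M(H, s) = 6 + H (M(H, s) = H + 6 = 6 + H)
m(P, z) = z*(6 + P)/(-33 + z) (m(P, z) = ((6 + P)*z)/(z - 1*33) = (z*(6 + P))/(z - 33) = (z*(6 + P))/(-33 + z) = z*(6 + P)/(-33 + z))
(-29035 + 8900)*(-36191 + m(4, 155)) = (-29035 + 8900)*(-36191 + 155*(6 + 4)/(-33 + 155)) = -20135*(-36191 + 155*10/122) = -20135*(-36191 + 155*(1/122)*10) = -20135*(-36191 + 775/61) = -20135*(-2206876/61) = 44435448260/61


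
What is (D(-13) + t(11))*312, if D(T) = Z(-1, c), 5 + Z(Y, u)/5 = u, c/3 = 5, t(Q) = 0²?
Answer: 15600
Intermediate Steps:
t(Q) = 0
c = 15 (c = 3*5 = 15)
Z(Y, u) = -25 + 5*u
D(T) = 50 (D(T) = -25 + 5*15 = -25 + 75 = 50)
(D(-13) + t(11))*312 = (50 + 0)*312 = 50*312 = 15600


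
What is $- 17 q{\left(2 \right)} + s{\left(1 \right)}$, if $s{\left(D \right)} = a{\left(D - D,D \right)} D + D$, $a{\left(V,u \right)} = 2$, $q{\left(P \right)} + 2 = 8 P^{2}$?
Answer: $-507$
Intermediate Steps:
$q{\left(P \right)} = -2 + 8 P^{2}$
$s{\left(D \right)} = 3 D$ ($s{\left(D \right)} = 2 D + D = 3 D$)
$- 17 q{\left(2 \right)} + s{\left(1 \right)} = - 17 \left(-2 + 8 \cdot 2^{2}\right) + 3 \cdot 1 = - 17 \left(-2 + 8 \cdot 4\right) + 3 = - 17 \left(-2 + 32\right) + 3 = \left(-17\right) 30 + 3 = -510 + 3 = -507$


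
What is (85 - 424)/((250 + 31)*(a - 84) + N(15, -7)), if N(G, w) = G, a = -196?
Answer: 339/78665 ≈ 0.0043094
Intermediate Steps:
(85 - 424)/((250 + 31)*(a - 84) + N(15, -7)) = (85 - 424)/((250 + 31)*(-196 - 84) + 15) = -339/(281*(-280) + 15) = -339/(-78680 + 15) = -339/(-78665) = -339*(-1/78665) = 339/78665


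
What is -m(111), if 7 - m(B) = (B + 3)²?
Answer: 12989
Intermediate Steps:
m(B) = 7 - (3 + B)² (m(B) = 7 - (B + 3)² = 7 - (3 + B)²)
-m(111) = -(7 - (3 + 111)²) = -(7 - 1*114²) = -(7 - 1*12996) = -(7 - 12996) = -1*(-12989) = 12989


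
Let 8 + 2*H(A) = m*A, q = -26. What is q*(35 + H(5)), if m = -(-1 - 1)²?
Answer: -546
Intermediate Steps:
m = -4 (m = -1*(-2)² = -1*4 = -4)
H(A) = -4 - 2*A (H(A) = -4 + (-4*A)/2 = -4 - 2*A)
q*(35 + H(5)) = -26*(35 + (-4 - 2*5)) = -26*(35 + (-4 - 10)) = -26*(35 - 14) = -26*21 = -546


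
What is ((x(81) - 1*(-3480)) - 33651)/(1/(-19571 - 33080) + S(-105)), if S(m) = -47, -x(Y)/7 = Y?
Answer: 269731073/412433 ≈ 654.00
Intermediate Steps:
x(Y) = -7*Y
((x(81) - 1*(-3480)) - 33651)/(1/(-19571 - 33080) + S(-105)) = ((-7*81 - 1*(-3480)) - 33651)/(1/(-19571 - 33080) - 47) = ((-567 + 3480) - 33651)/(1/(-52651) - 47) = (2913 - 33651)/(-1/52651 - 47) = -30738/(-2474598/52651) = -30738*(-52651/2474598) = 269731073/412433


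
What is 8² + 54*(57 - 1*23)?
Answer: 1900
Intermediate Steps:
8² + 54*(57 - 1*23) = 64 + 54*(57 - 23) = 64 + 54*34 = 64 + 1836 = 1900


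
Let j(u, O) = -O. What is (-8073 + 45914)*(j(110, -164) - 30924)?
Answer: -1163989160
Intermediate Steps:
(-8073 + 45914)*(j(110, -164) - 30924) = (-8073 + 45914)*(-1*(-164) - 30924) = 37841*(164 - 30924) = 37841*(-30760) = -1163989160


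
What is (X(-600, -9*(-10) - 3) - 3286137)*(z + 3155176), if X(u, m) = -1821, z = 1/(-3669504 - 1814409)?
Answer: -18963528671371380382/1827971 ≈ -1.0374e+13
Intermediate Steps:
z = -1/5483913 (z = 1/(-5483913) = -1/5483913 ≈ -1.8235e-7)
(X(-600, -9*(-10) - 3) - 3286137)*(z + 3155176) = (-1821 - 3286137)*(-1/5483913 + 3155176) = -3287958*17302710683687/5483913 = -18963528671371380382/1827971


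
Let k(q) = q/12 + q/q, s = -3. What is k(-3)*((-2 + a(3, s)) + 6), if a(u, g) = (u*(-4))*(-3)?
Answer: 30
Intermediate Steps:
a(u, g) = 12*u (a(u, g) = -4*u*(-3) = 12*u)
k(q) = 1 + q/12 (k(q) = q*(1/12) + 1 = q/12 + 1 = 1 + q/12)
k(-3)*((-2 + a(3, s)) + 6) = (1 + (1/12)*(-3))*((-2 + 12*3) + 6) = (1 - 1/4)*((-2 + 36) + 6) = 3*(34 + 6)/4 = (3/4)*40 = 30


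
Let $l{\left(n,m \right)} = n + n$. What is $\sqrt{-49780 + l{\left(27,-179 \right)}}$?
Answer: $23 i \sqrt{94} \approx 222.99 i$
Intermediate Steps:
$l{\left(n,m \right)} = 2 n$
$\sqrt{-49780 + l{\left(27,-179 \right)}} = \sqrt{-49780 + 2 \cdot 27} = \sqrt{-49780 + 54} = \sqrt{-49726} = 23 i \sqrt{94}$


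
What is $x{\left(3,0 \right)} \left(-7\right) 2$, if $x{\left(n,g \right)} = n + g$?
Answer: $-42$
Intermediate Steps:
$x{\left(n,g \right)} = g + n$
$x{\left(3,0 \right)} \left(-7\right) 2 = \left(0 + 3\right) \left(-7\right) 2 = 3 \left(-7\right) 2 = \left(-21\right) 2 = -42$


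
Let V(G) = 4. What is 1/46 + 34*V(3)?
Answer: 6257/46 ≈ 136.02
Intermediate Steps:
1/46 + 34*V(3) = 1/46 + 34*4 = 1/46 + 136 = 6257/46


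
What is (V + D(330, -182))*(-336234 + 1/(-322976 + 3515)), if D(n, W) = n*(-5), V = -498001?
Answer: 53669337573693625/319461 ≈ 1.6800e+11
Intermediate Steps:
D(n, W) = -5*n
(V + D(330, -182))*(-336234 + 1/(-322976 + 3515)) = (-498001 - 5*330)*(-336234 + 1/(-322976 + 3515)) = (-498001 - 1650)*(-336234 + 1/(-319461)) = -499651*(-336234 - 1/319461) = -499651*(-107413649875/319461) = 53669337573693625/319461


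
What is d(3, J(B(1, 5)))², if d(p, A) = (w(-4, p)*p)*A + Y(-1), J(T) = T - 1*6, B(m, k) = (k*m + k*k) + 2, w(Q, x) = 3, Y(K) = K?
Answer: 54289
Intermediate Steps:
B(m, k) = 2 + k² + k*m (B(m, k) = (k*m + k²) + 2 = (k² + k*m) + 2 = 2 + k² + k*m)
J(T) = -6 + T (J(T) = T - 6 = -6 + T)
d(p, A) = -1 + 3*A*p (d(p, A) = (3*p)*A - 1 = 3*A*p - 1 = -1 + 3*A*p)
d(3, J(B(1, 5)))² = (-1 + 3*(-6 + (2 + 5² + 5*1))*3)² = (-1 + 3*(-6 + (2 + 25 + 5))*3)² = (-1 + 3*(-6 + 32)*3)² = (-1 + 3*26*3)² = (-1 + 234)² = 233² = 54289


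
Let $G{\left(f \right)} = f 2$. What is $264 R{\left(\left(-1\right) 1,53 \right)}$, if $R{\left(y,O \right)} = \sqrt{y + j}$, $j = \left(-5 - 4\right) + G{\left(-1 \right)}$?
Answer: $528 i \sqrt{3} \approx 914.52 i$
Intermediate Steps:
$G{\left(f \right)} = 2 f$
$j = -11$ ($j = \left(-5 - 4\right) + 2 \left(-1\right) = -9 - 2 = -11$)
$R{\left(y,O \right)} = \sqrt{-11 + y}$ ($R{\left(y,O \right)} = \sqrt{y - 11} = \sqrt{-11 + y}$)
$264 R{\left(\left(-1\right) 1,53 \right)} = 264 \sqrt{-11 - 1} = 264 \sqrt{-12} = 264 \cdot 2 i \sqrt{3} = 528 i \sqrt{3}$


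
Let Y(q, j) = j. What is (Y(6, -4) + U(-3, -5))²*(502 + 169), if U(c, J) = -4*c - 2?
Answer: 24156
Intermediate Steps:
U(c, J) = -2 - 4*c
(Y(6, -4) + U(-3, -5))²*(502 + 169) = (-4 + (-2 - 4*(-3)))²*(502 + 169) = (-4 + (-2 + 12))²*671 = (-4 + 10)²*671 = 6²*671 = 36*671 = 24156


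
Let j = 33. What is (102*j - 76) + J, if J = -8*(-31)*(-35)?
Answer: -5390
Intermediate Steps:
J = -8680 (J = 248*(-35) = -8680)
(102*j - 76) + J = (102*33 - 76) - 8680 = (3366 - 76) - 8680 = 3290 - 8680 = -5390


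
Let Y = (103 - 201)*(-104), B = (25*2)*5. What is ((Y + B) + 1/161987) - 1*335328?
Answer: -52627308481/161987 ≈ -3.2489e+5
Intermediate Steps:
B = 250 (B = 50*5 = 250)
Y = 10192 (Y = -98*(-104) = 10192)
((Y + B) + 1/161987) - 1*335328 = ((10192 + 250) + 1/161987) - 1*335328 = (10442 + 1/161987) - 335328 = 1691468255/161987 - 335328 = -52627308481/161987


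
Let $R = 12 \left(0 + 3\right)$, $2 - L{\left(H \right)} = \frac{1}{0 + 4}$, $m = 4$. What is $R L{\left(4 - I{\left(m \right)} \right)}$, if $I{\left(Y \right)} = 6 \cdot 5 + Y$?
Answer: $63$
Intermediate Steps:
$I{\left(Y \right)} = 30 + Y$
$L{\left(H \right)} = \frac{7}{4}$ ($L{\left(H \right)} = 2 - \frac{1}{0 + 4} = 2 - \frac{1}{4} = \frac{7}{4}$)
$R = 36$ ($R = 12 \cdot 3 = 36$)
$R L{\left(4 - I{\left(m \right)} \right)} = 36 \cdot \frac{7}{4} = 63$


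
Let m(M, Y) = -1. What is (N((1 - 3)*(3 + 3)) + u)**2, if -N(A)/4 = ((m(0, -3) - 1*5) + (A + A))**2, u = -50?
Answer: 13322500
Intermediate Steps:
N(A) = -4*(-6 + 2*A)**2 (N(A) = -4*((-1 - 1*5) + (A + A))**2 = -4*((-1 - 5) + 2*A)**2 = -4*(-6 + 2*A)**2)
(N((1 - 3)*(3 + 3)) + u)**2 = (-16*(-3 + (1 - 3)*(3 + 3))**2 - 50)**2 = (-16*(-3 - 2*6)**2 - 50)**2 = (-16*(-3 - 12)**2 - 50)**2 = (-16*(-15)**2 - 50)**2 = (-16*225 - 50)**2 = (-3600 - 50)**2 = (-3650)**2 = 13322500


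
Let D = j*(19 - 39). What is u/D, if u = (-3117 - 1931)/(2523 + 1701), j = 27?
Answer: 631/285120 ≈ 0.0022131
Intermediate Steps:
u = -631/528 (u = -5048/4224 = -5048*1/4224 = -631/528 ≈ -1.1951)
D = -540 (D = 27*(19 - 39) = 27*(-20) = -540)
u/D = -631/528/(-540) = -631/528*(-1/540) = 631/285120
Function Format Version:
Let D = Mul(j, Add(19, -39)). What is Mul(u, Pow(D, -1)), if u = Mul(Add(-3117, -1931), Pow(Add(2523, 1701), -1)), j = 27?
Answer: Rational(631, 285120) ≈ 0.0022131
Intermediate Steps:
u = Rational(-631, 528) (u = Mul(-5048, Pow(4224, -1)) = Mul(-5048, Rational(1, 4224)) = Rational(-631, 528) ≈ -1.1951)
D = -540 (D = Mul(27, Add(19, -39)) = Mul(27, -20) = -540)
Mul(u, Pow(D, -1)) = Mul(Rational(-631, 528), Pow(-540, -1)) = Mul(Rational(-631, 528), Rational(-1, 540)) = Rational(631, 285120)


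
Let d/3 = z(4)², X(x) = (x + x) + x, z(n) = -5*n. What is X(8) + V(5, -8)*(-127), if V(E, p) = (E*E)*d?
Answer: -3809976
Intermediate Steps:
X(x) = 3*x (X(x) = 2*x + x = 3*x)
d = 1200 (d = 3*(-5*4)² = 3*(-20)² = 3*400 = 1200)
V(E, p) = 1200*E² (V(E, p) = (E*E)*1200 = E²*1200 = 1200*E²)
X(8) + V(5, -8)*(-127) = 3*8 + (1200*5²)*(-127) = 24 + (1200*25)*(-127) = 24 + 30000*(-127) = 24 - 3810000 = -3809976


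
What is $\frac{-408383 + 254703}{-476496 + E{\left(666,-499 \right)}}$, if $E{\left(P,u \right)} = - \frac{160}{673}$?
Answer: $\frac{6464165}{20042623} \approx 0.32252$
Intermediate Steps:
$E{\left(P,u \right)} = - \frac{160}{673}$ ($E{\left(P,u \right)} = \left(-160\right) \frac{1}{673} = - \frac{160}{673}$)
$\frac{-408383 + 254703}{-476496 + E{\left(666,-499 \right)}} = \frac{-408383 + 254703}{-476496 - \frac{160}{673}} = - \frac{153680}{- \frac{320681968}{673}} = \left(-153680\right) \left(- \frac{673}{320681968}\right) = \frac{6464165}{20042623}$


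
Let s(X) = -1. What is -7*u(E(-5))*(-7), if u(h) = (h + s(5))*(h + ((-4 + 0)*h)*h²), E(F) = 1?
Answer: 0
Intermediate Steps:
u(h) = (-1 + h)*(h - 4*h³) (u(h) = (h - 1)*(h + ((-4 + 0)*h)*h²) = (-1 + h)*(h + (-4*h)*h²) = (-1 + h)*(h - 4*h³))
-7*u(E(-5))*(-7) = -7*(-1 + 1 - 4*1³ + 4*1²)*(-7) = -7*(-1 + 1 - 4*1 + 4*1)*(-7) = -7*(-1 + 1 - 4 + 4)*(-7) = -7*0*(-7) = 0*(-7) = 0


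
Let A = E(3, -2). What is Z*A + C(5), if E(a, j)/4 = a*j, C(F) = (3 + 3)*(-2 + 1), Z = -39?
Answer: 930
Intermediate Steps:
C(F) = -6 (C(F) = 6*(-1) = -6)
E(a, j) = 4*a*j (E(a, j) = 4*(a*j) = 4*a*j)
A = -24 (A = 4*3*(-2) = -24)
Z*A + C(5) = -39*(-24) - 6 = 936 - 6 = 930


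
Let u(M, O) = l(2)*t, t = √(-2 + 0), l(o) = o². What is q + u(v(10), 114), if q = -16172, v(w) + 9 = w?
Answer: -16172 + 4*I*√2 ≈ -16172.0 + 5.6569*I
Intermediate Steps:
v(w) = -9 + w
t = I*√2 (t = √(-2) = I*√2 ≈ 1.4142*I)
u(M, O) = 4*I*√2 (u(M, O) = 2²*(I*√2) = 4*(I*√2) = 4*I*√2)
q + u(v(10), 114) = -16172 + 4*I*√2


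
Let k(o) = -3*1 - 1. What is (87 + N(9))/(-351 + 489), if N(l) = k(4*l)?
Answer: 83/138 ≈ 0.60145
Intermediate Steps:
k(o) = -4 (k(o) = -3 - 1 = -4)
N(l) = -4
(87 + N(9))/(-351 + 489) = (87 - 4)/(-351 + 489) = 83/138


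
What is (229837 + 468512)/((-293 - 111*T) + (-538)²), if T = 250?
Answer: 2001/749 ≈ 2.6716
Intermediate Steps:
(229837 + 468512)/((-293 - 111*T) + (-538)²) = (229837 + 468512)/((-293 - 111*250) + (-538)²) = 698349/((-293 - 27750) + 289444) = 698349/(-28043 + 289444) = 698349/261401 = 698349*(1/261401) = 2001/749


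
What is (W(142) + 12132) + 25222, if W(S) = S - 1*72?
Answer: 37424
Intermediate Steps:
W(S) = -72 + S (W(S) = S - 72 = -72 + S)
(W(142) + 12132) + 25222 = ((-72 + 142) + 12132) + 25222 = (70 + 12132) + 25222 = 12202 + 25222 = 37424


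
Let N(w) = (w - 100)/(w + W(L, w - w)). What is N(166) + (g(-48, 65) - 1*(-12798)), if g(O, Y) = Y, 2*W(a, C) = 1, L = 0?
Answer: 1427837/111 ≈ 12863.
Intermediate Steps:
W(a, C) = ½ (W(a, C) = (½)*1 = ½)
N(w) = (-100 + w)/(½ + w) (N(w) = (w - 100)/(w + ½) = (-100 + w)/(½ + w))
N(166) + (g(-48, 65) - 1*(-12798)) = 2*(-100 + 166)/(1 + 2*166) + (65 - 1*(-12798)) = 2*66/(1 + 332) + (65 + 12798) = 2*66/333 + 12863 = 2*(1/333)*66 + 12863 = 44/111 + 12863 = 1427837/111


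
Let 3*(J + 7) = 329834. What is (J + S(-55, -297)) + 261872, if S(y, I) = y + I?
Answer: 1114373/3 ≈ 3.7146e+5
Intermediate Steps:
J = 329813/3 (J = -7 + (⅓)*329834 = -7 + 329834/3 = 329813/3 ≈ 1.0994e+5)
S(y, I) = I + y
(J + S(-55, -297)) + 261872 = (329813/3 + (-297 - 55)) + 261872 = (329813/3 - 352) + 261872 = 328757/3 + 261872 = 1114373/3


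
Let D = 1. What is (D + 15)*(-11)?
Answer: -176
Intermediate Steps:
(D + 15)*(-11) = (1 + 15)*(-11) = 16*(-11) = -176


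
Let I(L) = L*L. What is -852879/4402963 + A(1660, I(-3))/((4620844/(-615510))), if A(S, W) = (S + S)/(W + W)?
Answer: -125949490624019/5086351290193 ≈ -24.762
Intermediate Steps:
I(L) = L**2
A(S, W) = S/W (A(S, W) = (2*S)/((2*W)) = (2*S)*(1/(2*W)) = S/W)
-852879/4402963 + A(1660, I(-3))/((4620844/(-615510))) = -852879/4402963 + (1660/((-3)**2))/((4620844/(-615510))) = -852879*1/4402963 + (1660/9)/((4620844*(-1/615510))) = -852879/4402963 + (1660*(1/9))/(-2310422/307755) = -852879/4402963 + (1660/9)*(-307755/2310422) = -852879/4402963 - 28381850/1155211 = -125949490624019/5086351290193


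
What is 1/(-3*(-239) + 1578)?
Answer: 1/2295 ≈ 0.00043573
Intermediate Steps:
1/(-3*(-239) + 1578) = 1/(717 + 1578) = 1/2295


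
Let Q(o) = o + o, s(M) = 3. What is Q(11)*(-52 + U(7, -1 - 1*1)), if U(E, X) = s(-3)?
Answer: -1078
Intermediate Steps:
Q(o) = 2*o
U(E, X) = 3
Q(11)*(-52 + U(7, -1 - 1*1)) = (2*11)*(-52 + 3) = 22*(-49) = -1078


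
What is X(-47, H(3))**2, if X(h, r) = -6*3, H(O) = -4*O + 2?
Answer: 324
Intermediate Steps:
H(O) = 2 - 4*O
X(h, r) = -18
X(-47, H(3))**2 = (-18)**2 = 324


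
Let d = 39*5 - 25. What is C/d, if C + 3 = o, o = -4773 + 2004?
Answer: -1386/85 ≈ -16.306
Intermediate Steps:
o = -2769
C = -2772 (C = -3 - 2769 = -2772)
d = 170 (d = 195 - 25 = 170)
C/d = -2772/170 = -2772*1/170 = -1386/85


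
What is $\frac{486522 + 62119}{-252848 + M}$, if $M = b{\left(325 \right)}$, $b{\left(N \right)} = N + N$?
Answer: $- \frac{548641}{252198} \approx -2.1754$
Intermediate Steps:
$b{\left(N \right)} = 2 N$
$M = 650$ ($M = 2 \cdot 325 = 650$)
$\frac{486522 + 62119}{-252848 + M} = \frac{486522 + 62119}{-252848 + 650} = \frac{548641}{-252198} = 548641 \left(- \frac{1}{252198}\right) = - \frac{548641}{252198}$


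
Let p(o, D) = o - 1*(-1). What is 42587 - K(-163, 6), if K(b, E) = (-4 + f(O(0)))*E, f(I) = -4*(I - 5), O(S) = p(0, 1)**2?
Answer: 42515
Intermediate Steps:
p(o, D) = 1 + o (p(o, D) = o + 1 = 1 + o)
O(S) = 1 (O(S) = (1 + 0)**2 = 1**2 = 1)
f(I) = 20 - 4*I (f(I) = -4*(-5 + I) = 20 - 4*I)
K(b, E) = 12*E (K(b, E) = (-4 + (20 - 4*1))*E = (-4 + (20 - 4))*E = (-4 + 16)*E = 12*E)
42587 - K(-163, 6) = 42587 - 12*6 = 42587 - 1*72 = 42587 - 72 = 42515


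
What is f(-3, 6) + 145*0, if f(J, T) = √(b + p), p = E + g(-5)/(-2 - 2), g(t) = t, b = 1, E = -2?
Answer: ½ ≈ 0.50000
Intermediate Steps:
p = -¾ (p = -2 - 5/(-2 - 2) = -2 - 5/(-4) = -2 - 5*(-¼) = -2 + 5/4 = -¾ ≈ -0.75000)
f(J, T) = ½ (f(J, T) = √(1 - ¾) = √(¼) = ½)
f(-3, 6) + 145*0 = ½ + 145*0 = ½ + 0 = ½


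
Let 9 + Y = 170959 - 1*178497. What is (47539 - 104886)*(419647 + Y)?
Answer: -23632698700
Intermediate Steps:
Y = -7547 (Y = -9 + (170959 - 1*178497) = -9 + (170959 - 178497) = -9 - 7538 = -7547)
(47539 - 104886)*(419647 + Y) = (47539 - 104886)*(419647 - 7547) = -57347*412100 = -23632698700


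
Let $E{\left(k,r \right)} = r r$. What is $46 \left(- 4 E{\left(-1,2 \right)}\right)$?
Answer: $-736$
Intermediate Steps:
$E{\left(k,r \right)} = r^{2}$
$46 \left(- 4 E{\left(-1,2 \right)}\right) = 46 \left(- 4 \cdot 2^{2}\right) = 46 \left(\left(-4\right) 4\right) = 46 \left(-16\right) = -736$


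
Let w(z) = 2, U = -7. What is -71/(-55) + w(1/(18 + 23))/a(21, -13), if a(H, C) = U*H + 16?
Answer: 9191/7205 ≈ 1.2756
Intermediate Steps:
a(H, C) = 16 - 7*H (a(H, C) = -7*H + 16 = 16 - 7*H)
-71/(-55) + w(1/(18 + 23))/a(21, -13) = -71/(-55) + 2/(16 - 7*21) = -71*(-1/55) + 2/(16 - 147) = 71/55 + 2/(-131) = 71/55 + 2*(-1/131) = 71/55 - 2/131 = 9191/7205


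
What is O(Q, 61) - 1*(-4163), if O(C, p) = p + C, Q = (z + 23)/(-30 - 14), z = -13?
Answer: 92923/22 ≈ 4223.8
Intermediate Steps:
Q = -5/22 (Q = (-13 + 23)/(-30 - 14) = 10/(-44) = 10*(-1/44) = -5/22 ≈ -0.22727)
O(C, p) = C + p
O(Q, 61) - 1*(-4163) = (-5/22 + 61) - 1*(-4163) = 1337/22 + 4163 = 92923/22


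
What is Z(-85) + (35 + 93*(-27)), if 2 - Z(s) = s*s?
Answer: -9699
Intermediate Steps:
Z(s) = 2 - s**2 (Z(s) = 2 - s*s = 2 - s**2)
Z(-85) + (35 + 93*(-27)) = (2 - 1*(-85)**2) + (35 + 93*(-27)) = (2 - 1*7225) + (35 - 2511) = (2 - 7225) - 2476 = -7223 - 2476 = -9699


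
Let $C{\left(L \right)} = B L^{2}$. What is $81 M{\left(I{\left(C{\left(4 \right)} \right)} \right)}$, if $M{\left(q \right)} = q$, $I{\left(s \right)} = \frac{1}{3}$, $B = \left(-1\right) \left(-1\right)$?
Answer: $27$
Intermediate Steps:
$B = 1$
$C{\left(L \right)} = L^{2}$ ($C{\left(L \right)} = 1 L^{2} = L^{2}$)
$I{\left(s \right)} = \frac{1}{3}$
$81 M{\left(I{\left(C{\left(4 \right)} \right)} \right)} = 81 \cdot \frac{1}{3} = 27$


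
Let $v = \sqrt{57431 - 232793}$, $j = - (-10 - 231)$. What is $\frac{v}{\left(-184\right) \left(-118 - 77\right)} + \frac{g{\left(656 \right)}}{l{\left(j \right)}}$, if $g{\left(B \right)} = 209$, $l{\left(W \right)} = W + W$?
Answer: $\frac{209}{482} + \frac{i \sqrt{175362}}{35880} \approx 0.43361 + 0.011671 i$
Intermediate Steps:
$j = 241$ ($j = \left(-1\right) \left(-241\right) = 241$)
$l{\left(W \right)} = 2 W$
$v = i \sqrt{175362}$ ($v = \sqrt{-175362} = i \sqrt{175362} \approx 418.76 i$)
$\frac{v}{\left(-184\right) \left(-118 - 77\right)} + \frac{g{\left(656 \right)}}{l{\left(j \right)}} = \frac{i \sqrt{175362}}{\left(-184\right) \left(-118 - 77\right)} + \frac{209}{2 \cdot 241} = \frac{i \sqrt{175362}}{\left(-184\right) \left(-195\right)} + \frac{209}{482} = \frac{i \sqrt{175362}}{35880} + 209 \cdot \frac{1}{482} = i \sqrt{175362} \cdot \frac{1}{35880} + \frac{209}{482} = \frac{i \sqrt{175362}}{35880} + \frac{209}{482} = \frac{209}{482} + \frac{i \sqrt{175362}}{35880}$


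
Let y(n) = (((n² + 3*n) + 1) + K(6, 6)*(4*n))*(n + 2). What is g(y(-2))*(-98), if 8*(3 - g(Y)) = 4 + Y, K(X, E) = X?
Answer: -245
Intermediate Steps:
y(n) = (2 + n)*(1 + n² + 27*n) (y(n) = (((n² + 3*n) + 1) + 6*(4*n))*(n + 2) = ((1 + n² + 3*n) + 24*n)*(2 + n) = (1 + n² + 27*n)*(2 + n) = (2 + n)*(1 + n² + 27*n))
g(Y) = 5/2 - Y/8 (g(Y) = 3 - (4 + Y)/8 = 3 + (-½ - Y/8) = 5/2 - Y/8)
g(y(-2))*(-98) = (5/2 - (2 + (-2)³ + 29*(-2)² + 55*(-2))/8)*(-98) = (5/2 - (2 - 8 + 29*4 - 110)/8)*(-98) = (5/2 - (2 - 8 + 116 - 110)/8)*(-98) = (5/2 - ⅛*0)*(-98) = (5/2 + 0)*(-98) = (5/2)*(-98) = -245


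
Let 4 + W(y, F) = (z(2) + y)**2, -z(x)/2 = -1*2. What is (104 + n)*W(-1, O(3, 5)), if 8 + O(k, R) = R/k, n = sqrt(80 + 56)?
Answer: 520 + 10*sqrt(34) ≈ 578.31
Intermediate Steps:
n = 2*sqrt(34) (n = sqrt(136) = 2*sqrt(34) ≈ 11.662)
z(x) = 4 (z(x) = -(-2)*2 = -2*(-2) = 4)
O(k, R) = -8 + R/k
W(y, F) = -4 + (4 + y)**2
(104 + n)*W(-1, O(3, 5)) = (104 + 2*sqrt(34))*(-4 + (4 - 1)**2) = (104 + 2*sqrt(34))*(-4 + 3**2) = (104 + 2*sqrt(34))*(-4 + 9) = (104 + 2*sqrt(34))*5 = 520 + 10*sqrt(34)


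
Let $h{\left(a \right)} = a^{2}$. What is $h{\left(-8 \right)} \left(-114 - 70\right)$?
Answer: $-11776$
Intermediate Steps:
$h{\left(-8 \right)} \left(-114 - 70\right) = \left(-8\right)^{2} \left(-114 - 70\right) = 64 \left(-184\right) = -11776$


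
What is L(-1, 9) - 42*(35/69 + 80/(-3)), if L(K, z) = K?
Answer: 25247/23 ≈ 1097.7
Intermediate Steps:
L(-1, 9) - 42*(35/69 + 80/(-3)) = -1 - 42*(35/69 + 80/(-3)) = -1 - 42*(35*(1/69) + 80*(-⅓)) = -1 - 42*(35/69 - 80/3) = -1 - 42*(-1805/69) = -1 + 25270/23 = 25247/23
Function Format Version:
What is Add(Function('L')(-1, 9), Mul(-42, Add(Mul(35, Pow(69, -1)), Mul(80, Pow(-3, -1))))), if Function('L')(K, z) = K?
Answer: Rational(25247, 23) ≈ 1097.7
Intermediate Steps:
Add(Function('L')(-1, 9), Mul(-42, Add(Mul(35, Pow(69, -1)), Mul(80, Pow(-3, -1))))) = Add(-1, Mul(-42, Add(Mul(35, Pow(69, -1)), Mul(80, Pow(-3, -1))))) = Add(-1, Mul(-42, Add(Mul(35, Rational(1, 69)), Mul(80, Rational(-1, 3))))) = Add(-1, Mul(-42, Add(Rational(35, 69), Rational(-80, 3)))) = Add(-1, Mul(-42, Rational(-1805, 69))) = Add(-1, Rational(25270, 23)) = Rational(25247, 23)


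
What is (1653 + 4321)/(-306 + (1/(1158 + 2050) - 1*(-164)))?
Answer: -19164592/455535 ≈ -42.070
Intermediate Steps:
(1653 + 4321)/(-306 + (1/(1158 + 2050) - 1*(-164))) = 5974/(-306 + (1/3208 + 164)) = 5974/(-306 + 526113/3208) = 5974/(-455535/3208) = 5974*(-3208/455535) = -19164592/455535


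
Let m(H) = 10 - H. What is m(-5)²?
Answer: 225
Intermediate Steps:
m(-5)² = (10 - 1*(-5))² = (10 + 5)² = 15² = 225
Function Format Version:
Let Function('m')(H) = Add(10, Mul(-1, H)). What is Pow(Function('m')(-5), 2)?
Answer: 225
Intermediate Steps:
Pow(Function('m')(-5), 2) = Pow(Add(10, Mul(-1, -5)), 2) = Pow(Add(10, 5), 2) = Pow(15, 2) = 225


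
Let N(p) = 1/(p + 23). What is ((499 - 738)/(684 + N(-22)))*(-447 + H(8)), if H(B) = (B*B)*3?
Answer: 12189/137 ≈ 88.971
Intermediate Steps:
N(p) = 1/(23 + p)
H(B) = 3*B² (H(B) = B²*3 = 3*B²)
((499 - 738)/(684 + N(-22)))*(-447 + H(8)) = ((499 - 738)/(684 + 1/(23 - 22)))*(-447 + 3*8²) = (-239/(684 + 1/1))*(-447 + 3*64) = (-239/(684 + 1))*(-447 + 192) = -239/685*(-255) = 12189/137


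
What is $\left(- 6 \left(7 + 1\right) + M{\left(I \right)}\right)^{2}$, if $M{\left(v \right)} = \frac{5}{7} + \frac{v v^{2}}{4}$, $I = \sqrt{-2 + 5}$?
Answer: $\frac{1754299}{784} - \frac{993 \sqrt{3}}{14} \approx 2114.8$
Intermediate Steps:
$I = \sqrt{3} \approx 1.732$
$M{\left(v \right)} = \frac{5}{7} + \frac{v^{3}}{4}$ ($M{\left(v \right)} = 5 \cdot \frac{1}{7} + v^{3} \cdot \frac{1}{4} = \frac{5}{7} + \frac{v^{3}}{4}$)
$\left(- 6 \left(7 + 1\right) + M{\left(I \right)}\right)^{2} = \left(- 6 \left(7 + 1\right) + \left(\frac{5}{7} + \frac{\left(\sqrt{3}\right)^{3}}{4}\right)\right)^{2} = \left(\left(-6\right) 8 + \left(\frac{5}{7} + \frac{3 \sqrt{3}}{4}\right)\right)^{2} = \left(-48 + \left(\frac{5}{7} + \frac{3 \sqrt{3}}{4}\right)\right)^{2} = \left(- \frac{331}{7} + \frac{3 \sqrt{3}}{4}\right)^{2}$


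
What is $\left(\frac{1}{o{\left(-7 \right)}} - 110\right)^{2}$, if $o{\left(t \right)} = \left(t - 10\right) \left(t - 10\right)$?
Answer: $\frac{1010540521}{83521} \approx 12099.0$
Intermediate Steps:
$o{\left(t \right)} = \left(-10 + t\right)^{2}$ ($o{\left(t \right)} = \left(-10 + t\right) \left(-10 + t\right) = \left(-10 + t\right)^{2}$)
$\left(\frac{1}{o{\left(-7 \right)}} - 110\right)^{2} = \left(\frac{1}{\left(-10 - 7\right)^{2}} - 110\right)^{2} = \left(\frac{1}{\left(-17\right)^{2}} - 110\right)^{2} = \left(\frac{1}{289} - 110\right)^{2} = \left(- \frac{31789}{289}\right)^{2} = \frac{1010540521}{83521}$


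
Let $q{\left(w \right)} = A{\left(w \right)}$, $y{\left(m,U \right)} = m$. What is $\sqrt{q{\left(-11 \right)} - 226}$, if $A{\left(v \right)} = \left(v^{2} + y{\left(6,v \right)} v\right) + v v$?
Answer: $5 i \sqrt{2} \approx 7.0711 i$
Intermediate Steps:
$A{\left(v \right)} = 2 v^{2} + 6 v$ ($A{\left(v \right)} = \left(v^{2} + 6 v\right) + v v = \left(v^{2} + 6 v\right) + v^{2} = 2 v^{2} + 6 v$)
$q{\left(w \right)} = 2 w \left(3 + w\right)$
$\sqrt{q{\left(-11 \right)} - 226} = \sqrt{2 \left(-11\right) \left(3 - 11\right) - 226} = \sqrt{2 \left(-11\right) \left(-8\right) - 226} = \sqrt{176 - 226} = \sqrt{-50} = 5 i \sqrt{2}$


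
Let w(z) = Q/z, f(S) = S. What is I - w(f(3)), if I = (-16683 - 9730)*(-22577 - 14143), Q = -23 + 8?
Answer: 969885365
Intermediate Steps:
Q = -15
w(z) = -15/z
I = 969885360 (I = -26413*(-36720) = 969885360)
I - w(f(3)) = 969885360 - (-15)/3 = 969885360 - 1*(-5) = 969885360 + 5 = 969885365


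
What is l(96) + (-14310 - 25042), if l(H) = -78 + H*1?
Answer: -39334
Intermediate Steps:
l(H) = -78 + H
l(96) + (-14310 - 25042) = (-78 + 96) + (-14310 - 25042) = 18 - 39352 = -39334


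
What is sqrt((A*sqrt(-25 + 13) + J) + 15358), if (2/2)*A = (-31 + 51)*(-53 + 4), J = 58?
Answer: 2*sqrt(3854 - 490*I*sqrt(3)) ≈ 124.9 - 13.59*I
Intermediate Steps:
A = -980 (A = (-31 + 51)*(-53 + 4) = 20*(-49) = -980)
sqrt((A*sqrt(-25 + 13) + J) + 15358) = sqrt((-980*sqrt(-25 + 13) + 58) + 15358) = sqrt((-1960*I*sqrt(3) + 58) + 15358) = sqrt((58 - 1960*I*sqrt(3)) + 15358) = sqrt(15416 - 1960*I*sqrt(3))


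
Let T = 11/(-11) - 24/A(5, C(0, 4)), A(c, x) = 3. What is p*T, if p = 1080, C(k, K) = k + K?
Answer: -9720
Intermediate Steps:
C(k, K) = K + k
T = -9 (T = 11/(-11) - 24/3 = 11*(-1/11) - 24*⅓ = -1 - 8 = -9)
p*T = 1080*(-9) = -9720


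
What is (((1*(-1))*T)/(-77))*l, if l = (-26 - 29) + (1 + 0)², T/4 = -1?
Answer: 216/77 ≈ 2.8052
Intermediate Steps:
T = -4 (T = 4*(-1) = -4)
l = -54 (l = -55 + 1² = -55 + 1 = -54)
(((1*(-1))*T)/(-77))*l = (((1*(-1))*(-4))/(-77))*(-54) = (-1*(-4)*(-1/77))*(-54) = (4*(-1/77))*(-54) = -4/77*(-54) = 216/77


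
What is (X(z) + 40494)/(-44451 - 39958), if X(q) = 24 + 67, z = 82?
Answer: -40585/84409 ≈ -0.48081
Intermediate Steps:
X(q) = 91
(X(z) + 40494)/(-44451 - 39958) = (91 + 40494)/(-44451 - 39958) = 40585/(-84409) = 40585*(-1/84409) = -40585/84409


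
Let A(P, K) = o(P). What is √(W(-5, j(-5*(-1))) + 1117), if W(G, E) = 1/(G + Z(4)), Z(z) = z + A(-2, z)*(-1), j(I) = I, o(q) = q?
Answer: √1118 ≈ 33.437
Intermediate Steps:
A(P, K) = P
Z(z) = 2 + z (Z(z) = z - 2*(-1) = z + 2 = 2 + z)
W(G, E) = 1/(6 + G) (W(G, E) = 1/(G + (2 + 4)) = 1/(G + 6) = 1/(6 + G))
√(W(-5, j(-5*(-1))) + 1117) = √(1/(6 - 5) + 1117) = √(1/1 + 1117) = √(1 + 1117) = √1118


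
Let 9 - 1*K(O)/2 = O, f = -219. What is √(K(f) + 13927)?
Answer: √14383 ≈ 119.93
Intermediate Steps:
K(O) = 18 - 2*O
√(K(f) + 13927) = √((18 - 2*(-219)) + 13927) = √((18 + 438) + 13927) = √(456 + 13927) = √14383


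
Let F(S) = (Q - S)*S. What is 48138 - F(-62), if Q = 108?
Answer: 58678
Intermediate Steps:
F(S) = S*(108 - S) (F(S) = (108 - S)*S = S*(108 - S))
48138 - F(-62) = 48138 - (-62)*(108 - 1*(-62)) = 48138 - (-62)*(108 + 62) = 48138 - (-62)*170 = 48138 - 1*(-10540) = 48138 + 10540 = 58678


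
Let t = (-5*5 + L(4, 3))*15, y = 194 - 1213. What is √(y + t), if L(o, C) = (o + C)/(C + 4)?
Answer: I*√1379 ≈ 37.135*I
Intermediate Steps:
L(o, C) = (C + o)/(4 + C)
y = -1019
t = -360 (t = (-5*5 + (3 + 4)/(4 + 3))*15 = (-25 + 7/7)*15 = (-25 + (⅐)*7)*15 = (-25 + 1)*15 = -24*15 = -360)
√(y + t) = √(-1019 - 360) = √(-1379) = I*√1379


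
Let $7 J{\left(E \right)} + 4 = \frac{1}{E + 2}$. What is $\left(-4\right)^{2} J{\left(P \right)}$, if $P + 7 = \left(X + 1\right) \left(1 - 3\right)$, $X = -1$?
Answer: $- \frac{48}{5} \approx -9.6$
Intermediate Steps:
$P = -7$ ($P = -7 + \left(-1 + 1\right) \left(1 - 3\right) = -7 + 0 \left(-2\right) = -7 + 0 = -7$)
$J{\left(E \right)} = - \frac{4}{7} + \frac{1}{7 \left(2 + E\right)}$ ($J{\left(E \right)} = - \frac{4}{7} + \frac{1}{7 \left(E + 2\right)} = - \frac{4}{7} + \frac{1}{7 \left(2 + E\right)}$)
$\left(-4\right)^{2} J{\left(P \right)} = \left(-4\right)^{2} \frac{-7 - -28}{7 \left(2 - 7\right)} = 16 \frac{-7 + 28}{7 \left(-5\right)} = 16 \cdot \frac{1}{7} \left(- \frac{1}{5}\right) 21 = 16 \left(- \frac{3}{5}\right) = - \frac{48}{5}$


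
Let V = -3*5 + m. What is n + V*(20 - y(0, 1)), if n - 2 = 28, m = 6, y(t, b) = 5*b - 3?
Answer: -132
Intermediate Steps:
y(t, b) = -3 + 5*b
n = 30 (n = 2 + 28 = 30)
V = -9 (V = -3*5 + 6 = -15 + 6 = -9)
n + V*(20 - y(0, 1)) = 30 - 9*(20 - (-3 + 5*1)) = 30 - 9*(20 - (-3 + 5)) = 30 - 9*(20 - 1*2) = 30 - 9*(20 - 2) = 30 - 9*18 = 30 - 162 = -132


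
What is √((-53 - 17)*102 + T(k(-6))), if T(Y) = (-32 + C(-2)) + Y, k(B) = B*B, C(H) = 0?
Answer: 4*I*√446 ≈ 84.475*I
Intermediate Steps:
k(B) = B²
T(Y) = -32 + Y (T(Y) = (-32 + 0) + Y = -32 + Y)
√((-53 - 17)*102 + T(k(-6))) = √((-53 - 17)*102 + (-32 + (-6)²)) = √(-70*102 + (-32 + 36)) = √(-7140 + 4) = √(-7136) = 4*I*√446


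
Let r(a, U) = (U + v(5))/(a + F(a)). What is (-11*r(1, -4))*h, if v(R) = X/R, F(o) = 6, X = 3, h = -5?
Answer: -187/7 ≈ -26.714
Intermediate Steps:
v(R) = 3/R
r(a, U) = (3/5 + U)/(6 + a) (r(a, U) = (U + 3/5)/(a + 6) = (U + 3*(1/5))/(6 + a) = (U + 3/5)/(6 + a) = (3/5 + U)/(6 + a))
(-11*r(1, -4))*h = -11*(3/5 - 4)/(6 + 1)*(-5) = -11*(-17)/(7*5)*(-5) = -11*(-17/35)*(-5) = (187/35)*(-5) = -187/7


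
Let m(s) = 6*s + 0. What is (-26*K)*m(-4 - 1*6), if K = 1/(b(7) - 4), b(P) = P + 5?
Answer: 195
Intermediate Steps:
b(P) = 5 + P
m(s) = 6*s
K = ⅛ (K = 1/((5 + 7) - 4) = 1/(12 - 4) = 1/8 = ⅛ ≈ 0.12500)
(-26*K)*m(-4 - 1*6) = (-26*⅛)*(6*(-4 - 1*6)) = -39*(-4 - 6)/2 = -39*(-10)/2 = -13/4*(-60) = 195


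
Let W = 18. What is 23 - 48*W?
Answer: -841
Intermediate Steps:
23 - 48*W = 23 - 48*18 = 23 - 864 = -841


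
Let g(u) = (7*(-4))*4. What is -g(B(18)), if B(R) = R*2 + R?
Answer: 112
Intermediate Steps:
B(R) = 3*R (B(R) = 2*R + R = 3*R)
g(u) = -112 (g(u) = -28*4 = -112)
-g(B(18)) = -1*(-112) = 112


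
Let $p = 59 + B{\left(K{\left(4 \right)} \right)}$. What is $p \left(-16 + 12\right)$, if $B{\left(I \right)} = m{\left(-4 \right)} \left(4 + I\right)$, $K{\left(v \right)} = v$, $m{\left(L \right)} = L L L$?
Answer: $1812$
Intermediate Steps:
$m{\left(L \right)} = L^{3}$ ($m{\left(L \right)} = L^{2} L = L^{3}$)
$B{\left(I \right)} = -256 - 64 I$ ($B{\left(I \right)} = \left(-4\right)^{3} \left(4 + I\right) = - 64 \left(4 + I\right) = -256 - 64 I$)
$p = -453$ ($p = 59 - 512 = -453$)
$p \left(-16 + 12\right) = - 453 \left(-16 + 12\right) = \left(-453\right) \left(-4\right) = 1812$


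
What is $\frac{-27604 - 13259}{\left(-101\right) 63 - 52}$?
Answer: $\frac{40863}{6415} \approx 6.3699$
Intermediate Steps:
$\frac{-27604 - 13259}{\left(-101\right) 63 - 52} = \frac{-27604 - 13259}{-6363 - 52} = - \frac{40863}{-6415} = \left(-40863\right) \left(- \frac{1}{6415}\right) = \frac{40863}{6415}$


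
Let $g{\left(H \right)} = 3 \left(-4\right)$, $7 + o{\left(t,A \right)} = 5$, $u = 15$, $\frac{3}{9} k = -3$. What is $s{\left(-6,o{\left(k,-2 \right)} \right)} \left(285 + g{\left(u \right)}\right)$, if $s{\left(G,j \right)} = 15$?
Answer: $4095$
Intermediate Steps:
$k = -9$ ($k = 3 \left(-3\right) = -9$)
$o{\left(t,A \right)} = -2$ ($o{\left(t,A \right)} = -7 + 5 = -2$)
$g{\left(H \right)} = -12$
$s{\left(-6,o{\left(k,-2 \right)} \right)} \left(285 + g{\left(u \right)}\right) = 15 \left(285 - 12\right) = 15 \cdot 273 = 4095$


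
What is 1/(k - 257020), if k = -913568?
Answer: -1/1170588 ≈ -8.5427e-7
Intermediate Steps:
1/(k - 257020) = 1/(-913568 - 257020) = 1/(-1170588) = -1/1170588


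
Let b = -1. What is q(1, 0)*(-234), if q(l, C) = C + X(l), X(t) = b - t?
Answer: 468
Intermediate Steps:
X(t) = -1 - t
q(l, C) = -1 + C - l (q(l, C) = C + (-1 - l) = -1 + C - l)
q(1, 0)*(-234) = (-1 + 0 - 1*1)*(-234) = (-1 + 0 - 1)*(-234) = -2*(-234) = 468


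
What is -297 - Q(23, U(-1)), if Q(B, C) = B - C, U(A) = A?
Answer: -321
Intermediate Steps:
-297 - Q(23, U(-1)) = -297 - (23 - 1*(-1)) = -297 - (23 + 1) = -297 - 1*24 = -297 - 24 = -321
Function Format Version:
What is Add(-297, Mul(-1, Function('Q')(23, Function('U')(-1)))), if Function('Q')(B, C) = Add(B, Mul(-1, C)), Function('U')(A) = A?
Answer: -321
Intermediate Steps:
Add(-297, Mul(-1, Function('Q')(23, Function('U')(-1)))) = Add(-297, Mul(-1, Add(23, Mul(-1, -1)))) = Add(-297, Mul(-1, Add(23, 1))) = Add(-297, Mul(-1, 24)) = Add(-297, -24) = -321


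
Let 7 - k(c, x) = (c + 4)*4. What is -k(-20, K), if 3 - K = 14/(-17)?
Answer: -71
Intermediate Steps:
K = 65/17 (K = 3 - 14/(-17) = 3 - 14*(-1)/17 = 3 - 1*(-14/17) = 3 + 14/17 = 65/17 ≈ 3.8235)
k(c, x) = -9 - 4*c (k(c, x) = 7 - (c + 4)*4 = 7 - (4 + c)*4 = 7 - (16 + 4*c) = 7 + (-16 - 4*c) = -9 - 4*c)
-k(-20, K) = -(-9 - 4*(-20)) = -(-9 + 80) = -1*71 = -71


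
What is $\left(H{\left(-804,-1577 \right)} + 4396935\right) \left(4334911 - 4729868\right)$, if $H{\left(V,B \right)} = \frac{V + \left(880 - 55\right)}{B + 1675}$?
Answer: $- \frac{24312404780001}{14} \approx -1.7366 \cdot 10^{12}$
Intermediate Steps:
$H{\left(V,B \right)} = \frac{825 + V}{1675 + B}$ ($H{\left(V,B \right)} = \frac{V + \left(880 - 55\right)}{1675 + B} = \frac{V + 825}{1675 + B} = \frac{825 + V}{1675 + B}$)
$\left(H{\left(-804,-1577 \right)} + 4396935\right) \left(4334911 - 4729868\right) = \left(\frac{825 - 804}{1675 - 1577} + 4396935\right) \left(4334911 - 4729868\right) = \left(\frac{1}{98} \cdot 21 + 4396935\right) \left(-394957\right) = \left(\frac{3}{14} + 4396935\right) \left(-394957\right) = \frac{61557093}{14} \left(-394957\right) = - \frac{24312404780001}{14}$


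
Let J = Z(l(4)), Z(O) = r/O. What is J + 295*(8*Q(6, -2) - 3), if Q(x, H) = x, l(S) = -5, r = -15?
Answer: 13278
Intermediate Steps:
Z(O) = -15/O
J = 3 (J = -15/(-5) = -15*(-⅕) = 3)
J + 295*(8*Q(6, -2) - 3) = 3 + 295*(8*6 - 3) = 3 + 295*(48 - 3) = 3 + 295*45 = 3 + 13275 = 13278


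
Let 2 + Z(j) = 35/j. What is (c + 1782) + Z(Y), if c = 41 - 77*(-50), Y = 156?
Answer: 884711/156 ≈ 5671.2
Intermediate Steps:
c = 3891 (c = 41 + 3850 = 3891)
Z(j) = -2 + 35/j
(c + 1782) + Z(Y) = (3891 + 1782) + (-2 + 35/156) = 5673 + (-2 + 35*(1/156)) = 5673 + (-2 + 35/156) = 5673 - 277/156 = 884711/156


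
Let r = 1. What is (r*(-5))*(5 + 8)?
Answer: -65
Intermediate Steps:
(r*(-5))*(5 + 8) = (1*(-5))*(5 + 8) = -5*13 = -65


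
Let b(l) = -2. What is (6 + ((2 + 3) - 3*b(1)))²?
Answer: 289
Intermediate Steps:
(6 + ((2 + 3) - 3*b(1)))² = (6 + ((2 + 3) - 3*(-2)))² = (6 + (5 + 6))² = (6 + 11)² = 17² = 289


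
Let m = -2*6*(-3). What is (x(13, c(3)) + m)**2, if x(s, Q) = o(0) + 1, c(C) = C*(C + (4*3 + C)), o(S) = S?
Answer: 1369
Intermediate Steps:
c(C) = C*(12 + 2*C) (c(C) = C*(C + (12 + C)) = C*(12 + 2*C))
m = 36 (m = -12*(-3) = 36)
x(s, Q) = 1 (x(s, Q) = 0 + 1 = 1)
(x(13, c(3)) + m)**2 = (1 + 36)**2 = 37**2 = 1369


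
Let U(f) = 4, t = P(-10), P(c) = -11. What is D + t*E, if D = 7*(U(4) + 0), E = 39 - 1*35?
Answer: -16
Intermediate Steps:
t = -11
E = 4 (E = 39 - 35 = 4)
D = 28 (D = 7*(4 + 0) = 7*4 = 28)
D + t*E = 28 - 11*4 = 28 - 44 = -16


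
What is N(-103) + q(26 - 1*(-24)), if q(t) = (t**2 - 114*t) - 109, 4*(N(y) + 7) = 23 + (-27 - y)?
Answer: -13165/4 ≈ -3291.3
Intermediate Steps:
N(y) = -8 - y/4 (N(y) = -7 + (23 + (-27 - y))/4 = -7 + (-4 - y)/4 = -7 + (-1 - y/4) = -8 - y/4)
q(t) = -109 + t**2 - 114*t
N(-103) + q(26 - 1*(-24)) = (-8 - 1/4*(-103)) + (-109 + (26 - 1*(-24))**2 - 114*(26 - 1*(-24))) = (-8 + 103/4) + (-109 + (26 + 24)**2 - 114*(26 + 24)) = 71/4 + (-109 + 50**2 - 114*50) = 71/4 + (-109 + 2500 - 5700) = 71/4 - 3309 = -13165/4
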